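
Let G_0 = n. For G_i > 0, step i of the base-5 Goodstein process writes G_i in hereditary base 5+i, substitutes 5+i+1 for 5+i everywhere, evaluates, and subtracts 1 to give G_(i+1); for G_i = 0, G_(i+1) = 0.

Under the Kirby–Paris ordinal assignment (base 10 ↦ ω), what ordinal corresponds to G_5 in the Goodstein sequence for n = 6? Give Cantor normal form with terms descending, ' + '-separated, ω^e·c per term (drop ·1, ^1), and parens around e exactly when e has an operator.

3

step 0: 6 = 5 + 1; sub 6 for 5: 6 + 1; = 7; G_1 = 7−1 = 6
step 1: 6 = 6; sub 7 for 6: 7; = 7; G_2 = 7−1 = 6
step 2: 6 = 6; sub 8 for 7: 6; = 6; G_3 = 6−1 = 5
step 3: 5 = 5; sub 9 for 8: 5; = 5; G_4 = 5−1 = 4
step 4: 4 = 4; sub 10 for 9: 4; = 4; G_5 = 4−1 = 3
step 5: 3 = 3; sub 11 for 10: 3; = 3; G_6 = 3−1 = 2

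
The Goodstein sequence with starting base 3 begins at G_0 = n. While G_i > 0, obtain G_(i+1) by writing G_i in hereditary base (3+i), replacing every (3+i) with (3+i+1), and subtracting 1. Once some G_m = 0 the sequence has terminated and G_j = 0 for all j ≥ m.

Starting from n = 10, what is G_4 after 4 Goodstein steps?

30

step 0: 10 = 3^2 + 1; sub 4 for 3: 4^2 + 1; = 17; G_1 = 17−1 = 16
step 1: 16 = 4^2; sub 5 for 4: 5^2; = 25; G_2 = 25−1 = 24
step 2: 24 = 4·5 + 4; sub 6 for 5: 4·6 + 4; = 28; G_3 = 28−1 = 27
step 3: 27 = 4·6 + 3; sub 7 for 6: 4·7 + 3; = 31; G_4 = 31−1 = 30
step 4: 30 = 4·7 + 2; sub 8 for 7: 4·8 + 2; = 34; G_5 = 34−1 = 33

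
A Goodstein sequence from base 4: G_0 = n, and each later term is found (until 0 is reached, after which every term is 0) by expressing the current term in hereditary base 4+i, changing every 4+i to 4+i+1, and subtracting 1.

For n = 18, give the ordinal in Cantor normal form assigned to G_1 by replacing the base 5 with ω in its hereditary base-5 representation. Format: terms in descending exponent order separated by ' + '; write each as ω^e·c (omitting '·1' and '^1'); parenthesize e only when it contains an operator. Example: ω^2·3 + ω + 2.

ω^2 + 1

(0) 18|_4 = 4^2 + 2 ↦ 5^2 + 2|_5 = 27 ⇒ 26
(1) 26|_5 = 5^2 + 1 ↦ 6^2 + 1|_6 = 37 ⇒ 36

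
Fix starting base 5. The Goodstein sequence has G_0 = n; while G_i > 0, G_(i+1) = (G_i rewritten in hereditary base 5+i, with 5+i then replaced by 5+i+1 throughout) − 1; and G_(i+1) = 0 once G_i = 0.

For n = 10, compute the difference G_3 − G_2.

G_0 = 10. HB_5(10) = 2·5. Bump = 12. G_1 = 11.
G_1 = 11. HB_6(11) = 6 + 5. Bump = 12. G_2 = 11.
G_2 = 11. HB_7(11) = 7 + 4. Bump = 12. G_3 = 11.

0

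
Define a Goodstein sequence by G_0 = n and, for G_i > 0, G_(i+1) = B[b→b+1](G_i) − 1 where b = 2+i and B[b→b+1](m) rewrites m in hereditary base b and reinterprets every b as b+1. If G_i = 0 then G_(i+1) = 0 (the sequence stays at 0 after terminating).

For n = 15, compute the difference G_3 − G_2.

15 —HB2→ 2^(2 + 1) + 2^2 + 2 + 1 —bump→ 3^(3 + 1) + 3^3 + 3 + 1 = 112 —(−1)→ 111
111 —HB3→ 3^(3 + 1) + 3^3 + 3 —bump→ 4^(4 + 1) + 4^4 + 4 = 1284 —(−1)→ 1283
1283 —HB4→ 4^(4 + 1) + 4^4 + 3 —bump→ 5^(5 + 1) + 5^5 + 3 = 18753 —(−1)→ 18752

17469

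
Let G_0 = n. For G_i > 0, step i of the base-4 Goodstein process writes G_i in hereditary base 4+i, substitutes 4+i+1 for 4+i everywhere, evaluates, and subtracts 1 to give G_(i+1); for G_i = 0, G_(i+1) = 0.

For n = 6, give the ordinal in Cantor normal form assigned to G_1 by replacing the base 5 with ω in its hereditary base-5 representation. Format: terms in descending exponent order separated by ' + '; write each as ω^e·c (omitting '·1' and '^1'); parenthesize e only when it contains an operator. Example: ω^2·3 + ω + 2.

i=0: 6 = 4 + 2 (b=4); 4→5: 5 + 2 = 7; 7−1 = 6
i=1: 6 = 5 + 1 (b=5); 5→6: 6 + 1 = 7; 7−1 = 6

ω + 1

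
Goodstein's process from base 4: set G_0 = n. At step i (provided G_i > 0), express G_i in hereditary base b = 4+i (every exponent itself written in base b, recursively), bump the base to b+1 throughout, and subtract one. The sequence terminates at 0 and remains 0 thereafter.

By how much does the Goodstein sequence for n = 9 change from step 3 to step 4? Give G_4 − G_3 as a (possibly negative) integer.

0

G_0 = 9. HB_4(9) = 2·4 + 1. Bump = 11. G_1 = 10.
G_1 = 10. HB_5(10) = 2·5. Bump = 12. G_2 = 11.
G_2 = 11. HB_6(11) = 6 + 5. Bump = 12. G_3 = 11.
G_3 = 11. HB_7(11) = 7 + 4. Bump = 12. G_4 = 11.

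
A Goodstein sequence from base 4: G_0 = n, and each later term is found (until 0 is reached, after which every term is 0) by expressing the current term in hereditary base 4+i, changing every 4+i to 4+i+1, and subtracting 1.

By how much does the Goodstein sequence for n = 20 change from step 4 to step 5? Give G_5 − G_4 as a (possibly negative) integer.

(0) 20|_4 = 4^2 + 4 ↦ 5^2 + 5|_5 = 30 ⇒ 29
(1) 29|_5 = 5^2 + 4 ↦ 6^2 + 4|_6 = 40 ⇒ 39
(2) 39|_6 = 6^2 + 3 ↦ 7^2 + 3|_7 = 52 ⇒ 51
(3) 51|_7 = 7^2 + 2 ↦ 8^2 + 2|_8 = 66 ⇒ 65
(4) 65|_8 = 8^2 + 1 ↦ 9^2 + 1|_9 = 82 ⇒ 81

16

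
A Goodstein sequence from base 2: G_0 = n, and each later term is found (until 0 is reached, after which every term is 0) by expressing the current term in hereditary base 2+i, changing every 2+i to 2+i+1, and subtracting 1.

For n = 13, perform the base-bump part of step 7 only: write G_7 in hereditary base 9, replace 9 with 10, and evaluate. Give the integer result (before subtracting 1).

step 0: 13 = 2^(2 + 1) + 2^2 + 1; sub 3 for 2: 3^(3 + 1) + 3^3 + 1; = 109; G_1 = 109−1 = 108
step 1: 108 = 3^(3 + 1) + 3^3; sub 4 for 3: 4^(4 + 1) + 4^4; = 1280; G_2 = 1280−1 = 1279
step 2: 1279 = 4^(4 + 1) + 3·4^3 + 3·4^2 + 3·4 + 3; sub 5 for 4: 5^(5 + 1) + 3·5^3 + 3·5^2 + 3·5 + 3; = 16093; G_3 = 16093−1 = 16092
step 3: 16092 = 5^(5 + 1) + 3·5^3 + 3·5^2 + 3·5 + 2; sub 6 for 5: 6^(6 + 1) + 3·6^3 + 3·6^2 + 3·6 + 2; = 280712; G_4 = 280712−1 = 280711
step 4: 280711 = 6^(6 + 1) + 3·6^3 + 3·6^2 + 3·6 + 1; sub 7 for 6: 7^(7 + 1) + 3·7^3 + 3·7^2 + 3·7 + 1; = 5765999; G_5 = 5765999−1 = 5765998
step 5: 5765998 = 7^(7 + 1) + 3·7^3 + 3·7^2 + 3·7; sub 8 for 7: 8^(8 + 1) + 3·8^3 + 3·8^2 + 3·8; = 134219480; G_6 = 134219480−1 = 134219479
step 6: 134219479 = 8^(8 + 1) + 3·8^3 + 3·8^2 + 2·8 + 7; sub 9 for 8: 9^(9 + 1) + 3·9^3 + 3·9^2 + 2·9 + 7; = 3486786856; G_7 = 3486786856−1 = 3486786855

100000003326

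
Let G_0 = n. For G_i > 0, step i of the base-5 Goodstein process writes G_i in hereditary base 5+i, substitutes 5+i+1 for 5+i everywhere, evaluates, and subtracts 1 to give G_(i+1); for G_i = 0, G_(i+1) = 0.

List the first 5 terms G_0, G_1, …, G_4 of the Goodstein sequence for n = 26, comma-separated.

G_0=26  [base 5] 5^2 + 1  →[5↦6]→  6^2 + 1 = 37  −1 ⇒ G_1=36
G_1=36  [base 6] 6^2  →[6↦7]→  7^2 = 49  −1 ⇒ G_2=48
G_2=48  [base 7] 6·7 + 6  →[7↦8]→  6·8 + 6 = 54  −1 ⇒ G_3=53
G_3=53  [base 8] 6·8 + 5  →[8↦9]→  6·9 + 5 = 59  −1 ⇒ G_4=58

26, 36, 48, 53, 58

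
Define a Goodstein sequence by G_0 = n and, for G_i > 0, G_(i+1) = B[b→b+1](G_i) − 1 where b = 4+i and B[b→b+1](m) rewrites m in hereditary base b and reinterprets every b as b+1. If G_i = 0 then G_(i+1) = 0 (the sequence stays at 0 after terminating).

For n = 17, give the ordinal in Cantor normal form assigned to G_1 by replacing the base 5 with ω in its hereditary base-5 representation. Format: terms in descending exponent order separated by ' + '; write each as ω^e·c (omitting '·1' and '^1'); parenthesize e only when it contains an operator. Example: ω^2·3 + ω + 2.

ω^2

G_0 = 17. HB_4(17) = 4^2 + 1. Bump = 26. G_1 = 25.
G_1 = 25. HB_5(25) = 5^2. Bump = 36. G_2 = 35.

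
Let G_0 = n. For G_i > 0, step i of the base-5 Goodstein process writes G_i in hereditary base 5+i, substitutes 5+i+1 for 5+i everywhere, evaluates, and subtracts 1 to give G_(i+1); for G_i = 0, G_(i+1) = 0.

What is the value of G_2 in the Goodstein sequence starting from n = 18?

base 5: 18 = 3·5 + 3; at 6: 3·6 + 3 = 21; next = 20
base 6: 20 = 3·6 + 2; at 7: 3·7 + 2 = 23; next = 22
base 7: 22 = 3·7 + 1; at 8: 3·8 + 1 = 25; next = 24

22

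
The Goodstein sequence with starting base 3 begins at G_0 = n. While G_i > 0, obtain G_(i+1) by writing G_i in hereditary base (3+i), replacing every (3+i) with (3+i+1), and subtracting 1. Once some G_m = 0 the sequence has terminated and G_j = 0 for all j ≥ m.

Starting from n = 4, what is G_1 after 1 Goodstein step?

(0) 4|_3 = 3 + 1 ↦ 4 + 1|_4 = 5 ⇒ 4
(1) 4|_4 = 4 ↦ 5|_5 = 5 ⇒ 4

4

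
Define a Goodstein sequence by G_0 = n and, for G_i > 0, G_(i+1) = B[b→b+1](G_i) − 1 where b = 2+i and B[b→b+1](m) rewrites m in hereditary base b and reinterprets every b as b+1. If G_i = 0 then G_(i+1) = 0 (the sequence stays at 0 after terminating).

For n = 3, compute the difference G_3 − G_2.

-1

3 —HB2→ 2 + 1 —bump→ 3 + 1 = 4 —(−1)→ 3
3 —HB3→ 3 —bump→ 4 = 4 —(−1)→ 3
3 —HB4→ 3 —bump→ 3 = 3 —(−1)→ 2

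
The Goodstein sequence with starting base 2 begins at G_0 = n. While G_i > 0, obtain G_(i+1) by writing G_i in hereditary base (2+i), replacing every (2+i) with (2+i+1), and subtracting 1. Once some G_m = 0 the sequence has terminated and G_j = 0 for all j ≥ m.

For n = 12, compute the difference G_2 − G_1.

[0] 12 ≡ 2^(2 + 1) + 2^2 (base 2). Lift 3: 108. −1: 107.
[1] 107 ≡ 3^(3 + 1) + 2·3^2 + 2·3 + 2 (base 3). Lift 4: 1066. −1: 1065.

958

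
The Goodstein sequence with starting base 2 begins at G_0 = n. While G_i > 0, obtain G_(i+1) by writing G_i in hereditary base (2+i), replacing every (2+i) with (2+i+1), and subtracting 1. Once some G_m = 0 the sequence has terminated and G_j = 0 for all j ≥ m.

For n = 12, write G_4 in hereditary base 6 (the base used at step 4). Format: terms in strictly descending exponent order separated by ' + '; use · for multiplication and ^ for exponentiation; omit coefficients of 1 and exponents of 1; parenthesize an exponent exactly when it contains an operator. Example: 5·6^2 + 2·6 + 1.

step 0: 12 = 2^(2 + 1) + 2^2; sub 3 for 2: 3^(3 + 1) + 3^3; = 108; G_1 = 108−1 = 107
step 1: 107 = 3^(3 + 1) + 2·3^2 + 2·3 + 2; sub 4 for 3: 4^(4 + 1) + 2·4^2 + 2·4 + 2; = 1066; G_2 = 1066−1 = 1065
step 2: 1065 = 4^(4 + 1) + 2·4^2 + 2·4 + 1; sub 5 for 4: 5^(5 + 1) + 2·5^2 + 2·5 + 1; = 15686; G_3 = 15686−1 = 15685
step 3: 15685 = 5^(5 + 1) + 2·5^2 + 2·5; sub 6 for 5: 6^(6 + 1) + 2·6^2 + 2·6; = 280020; G_4 = 280020−1 = 280019
step 4: 280019 = 6^(6 + 1) + 2·6^2 + 6 + 5; sub 7 for 6: 7^(7 + 1) + 2·7^2 + 7 + 5; = 5764911; G_5 = 5764911−1 = 5764910

6^(6 + 1) + 2·6^2 + 6 + 5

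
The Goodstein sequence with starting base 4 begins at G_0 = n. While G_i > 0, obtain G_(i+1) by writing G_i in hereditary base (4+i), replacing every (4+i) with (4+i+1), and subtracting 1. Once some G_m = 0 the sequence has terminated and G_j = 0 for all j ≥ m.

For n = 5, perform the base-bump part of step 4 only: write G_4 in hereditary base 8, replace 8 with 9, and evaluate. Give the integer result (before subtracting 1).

3

step 0: 5 = 4 + 1; sub 5 for 4: 5 + 1; = 6; G_1 = 6−1 = 5
step 1: 5 = 5; sub 6 for 5: 6; = 6; G_2 = 6−1 = 5
step 2: 5 = 5; sub 7 for 6: 5; = 5; G_3 = 5−1 = 4
step 3: 4 = 4; sub 8 for 7: 4; = 4; G_4 = 4−1 = 3
step 4: 3 = 3; sub 9 for 8: 3; = 3; G_5 = 3−1 = 2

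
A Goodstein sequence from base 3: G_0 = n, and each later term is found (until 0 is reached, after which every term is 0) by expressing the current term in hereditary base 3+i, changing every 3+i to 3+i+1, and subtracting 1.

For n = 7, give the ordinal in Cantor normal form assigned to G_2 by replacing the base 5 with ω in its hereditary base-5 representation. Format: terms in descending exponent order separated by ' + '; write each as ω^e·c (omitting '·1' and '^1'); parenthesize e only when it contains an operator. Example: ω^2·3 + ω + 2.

base 3: 7 = 2·3 + 1; at 4: 2·4 + 1 = 9; next = 8
base 4: 8 = 2·4; at 5: 2·5 = 10; next = 9
base 5: 9 = 5 + 4; at 6: 6 + 4 = 10; next = 9

ω + 4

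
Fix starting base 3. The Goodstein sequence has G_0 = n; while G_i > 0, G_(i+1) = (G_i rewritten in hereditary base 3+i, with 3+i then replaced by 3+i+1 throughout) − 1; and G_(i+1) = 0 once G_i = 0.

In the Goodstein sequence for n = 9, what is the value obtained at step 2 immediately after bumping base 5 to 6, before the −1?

i=0: 9 = 3^2 (b=3); 3→4: 4^2 = 16; 16−1 = 15
i=1: 15 = 3·4 + 3 (b=4); 4→5: 3·5 + 3 = 18; 18−1 = 17
i=2: 17 = 3·5 + 2 (b=5); 5→6: 3·6 + 2 = 20; 20−1 = 19

20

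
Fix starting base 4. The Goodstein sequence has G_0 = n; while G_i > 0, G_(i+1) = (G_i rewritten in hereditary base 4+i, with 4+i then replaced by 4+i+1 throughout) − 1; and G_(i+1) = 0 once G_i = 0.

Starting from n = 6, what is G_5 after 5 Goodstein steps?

4

[0] 6 ≡ 4 + 2 (base 4). Lift 5: 7. −1: 6.
[1] 6 ≡ 5 + 1 (base 5). Lift 6: 7. −1: 6.
[2] 6 ≡ 6 (base 6). Lift 7: 7. −1: 6.
[3] 6 ≡ 6 (base 7). Lift 8: 6. −1: 5.
[4] 5 ≡ 5 (base 8). Lift 9: 5. −1: 4.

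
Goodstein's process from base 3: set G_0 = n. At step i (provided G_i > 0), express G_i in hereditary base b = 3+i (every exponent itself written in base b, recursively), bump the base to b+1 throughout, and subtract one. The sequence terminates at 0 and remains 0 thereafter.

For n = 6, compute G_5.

7

(0) 6|_3 = 2·3 ↦ 2·4|_4 = 8 ⇒ 7
(1) 7|_4 = 4 + 3 ↦ 5 + 3|_5 = 8 ⇒ 7
(2) 7|_5 = 5 + 2 ↦ 6 + 2|_6 = 8 ⇒ 7
(3) 7|_6 = 6 + 1 ↦ 7 + 1|_7 = 8 ⇒ 7
(4) 7|_7 = 7 ↦ 8|_8 = 8 ⇒ 7
(5) 7|_8 = 7 ↦ 7|_9 = 7 ⇒ 6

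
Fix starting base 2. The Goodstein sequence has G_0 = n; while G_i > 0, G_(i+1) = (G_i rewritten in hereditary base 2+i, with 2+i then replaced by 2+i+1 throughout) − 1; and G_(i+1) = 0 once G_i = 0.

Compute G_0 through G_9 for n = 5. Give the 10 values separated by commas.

5, 27, 255, 467, 775, 1197, 1751, 2454, 3325, 4382

(0) 5|_2 = 2^2 + 1 ↦ 3^3 + 1|_3 = 28 ⇒ 27
(1) 27|_3 = 3^3 ↦ 4^4|_4 = 256 ⇒ 255
(2) 255|_4 = 3·4^3 + 3·4^2 + 3·4 + 3 ↦ 3·5^3 + 3·5^2 + 3·5 + 3|_5 = 468 ⇒ 467
(3) 467|_5 = 3·5^3 + 3·5^2 + 3·5 + 2 ↦ 3·6^3 + 3·6^2 + 3·6 + 2|_6 = 776 ⇒ 775
(4) 775|_6 = 3·6^3 + 3·6^2 + 3·6 + 1 ↦ 3·7^3 + 3·7^2 + 3·7 + 1|_7 = 1198 ⇒ 1197
(5) 1197|_7 = 3·7^3 + 3·7^2 + 3·7 ↦ 3·8^3 + 3·8^2 + 3·8|_8 = 1752 ⇒ 1751
(6) 1751|_8 = 3·8^3 + 3·8^2 + 2·8 + 7 ↦ 3·9^3 + 3·9^2 + 2·9 + 7|_9 = 2455 ⇒ 2454
(7) 2454|_9 = 3·9^3 + 3·9^2 + 2·9 + 6 ↦ 3·10^3 + 3·10^2 + 2·10 + 6|_10 = 3326 ⇒ 3325
(8) 3325|_10 = 3·10^3 + 3·10^2 + 2·10 + 5 ↦ 3·11^3 + 3·11^2 + 2·11 + 5|_11 = 4383 ⇒ 4382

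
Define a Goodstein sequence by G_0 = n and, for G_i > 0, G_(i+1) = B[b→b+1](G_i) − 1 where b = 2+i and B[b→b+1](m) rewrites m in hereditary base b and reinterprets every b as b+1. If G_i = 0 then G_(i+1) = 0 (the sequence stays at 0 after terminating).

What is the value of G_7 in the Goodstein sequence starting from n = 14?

G_0 = 14. HB_2(14) = 2^(2 + 1) + 2^2 + 2. Bump = 111. G_1 = 110.
G_1 = 110. HB_3(110) = 3^(3 + 1) + 3^3 + 2. Bump = 1282. G_2 = 1281.
G_2 = 1281. HB_4(1281) = 4^(4 + 1) + 4^4 + 1. Bump = 18751. G_3 = 18750.
G_3 = 18750. HB_5(18750) = 5^(5 + 1) + 5^5. Bump = 326592. G_4 = 326591.
G_4 = 326591. HB_6(326591) = 6^(6 + 1) + 5·6^5 + 5·6^4 + 5·6^3 + 5·6^2 + 5·6 + 5. Bump = 5862841. G_5 = 5862840.
G_5 = 5862840. HB_7(5862840) = 7^(7 + 1) + 5·7^5 + 5·7^4 + 5·7^3 + 5·7^2 + 5·7 + 4. Bump = 134404972. G_6 = 134404971.
G_6 = 134404971. HB_8(134404971) = 8^(8 + 1) + 5·8^5 + 5·8^4 + 5·8^3 + 5·8^2 + 5·8 + 3. Bump = 3487116549. G_7 = 3487116548.

3487116548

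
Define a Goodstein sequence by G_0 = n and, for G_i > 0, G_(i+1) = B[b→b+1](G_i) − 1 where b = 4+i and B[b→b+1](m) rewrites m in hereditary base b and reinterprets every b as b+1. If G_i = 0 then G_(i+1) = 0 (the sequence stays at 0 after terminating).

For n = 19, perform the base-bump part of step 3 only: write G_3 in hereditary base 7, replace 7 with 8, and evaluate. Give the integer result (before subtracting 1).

G_0 = 19. HB_4(19) = 4^2 + 3. Bump = 28. G_1 = 27.
G_1 = 27. HB_5(27) = 5^2 + 2. Bump = 38. G_2 = 37.
G_2 = 37. HB_6(37) = 6^2 + 1. Bump = 50. G_3 = 49.
G_3 = 49. HB_7(49) = 7^2. Bump = 64. G_4 = 63.

64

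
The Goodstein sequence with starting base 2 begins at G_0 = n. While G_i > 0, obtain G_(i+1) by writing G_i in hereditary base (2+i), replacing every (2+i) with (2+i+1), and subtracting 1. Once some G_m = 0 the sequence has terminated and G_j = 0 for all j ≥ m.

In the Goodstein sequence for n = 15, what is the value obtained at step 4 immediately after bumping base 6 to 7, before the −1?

6588345

(0) 15|_2 = 2^(2 + 1) + 2^2 + 2 + 1 ↦ 3^(3 + 1) + 3^3 + 3 + 1|_3 = 112 ⇒ 111
(1) 111|_3 = 3^(3 + 1) + 3^3 + 3 ↦ 4^(4 + 1) + 4^4 + 4|_4 = 1284 ⇒ 1283
(2) 1283|_4 = 4^(4 + 1) + 4^4 + 3 ↦ 5^(5 + 1) + 5^5 + 3|_5 = 18753 ⇒ 18752
(3) 18752|_5 = 5^(5 + 1) + 5^5 + 2 ↦ 6^(6 + 1) + 6^6 + 2|_6 = 326594 ⇒ 326593
(4) 326593|_6 = 6^(6 + 1) + 6^6 + 1 ↦ 7^(7 + 1) + 7^7 + 1|_7 = 6588345 ⇒ 6588344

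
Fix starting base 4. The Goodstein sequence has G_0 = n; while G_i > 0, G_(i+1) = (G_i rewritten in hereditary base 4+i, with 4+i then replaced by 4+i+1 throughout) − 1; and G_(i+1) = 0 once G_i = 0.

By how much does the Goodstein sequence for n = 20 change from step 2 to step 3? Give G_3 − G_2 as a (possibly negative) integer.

12

base 4: 20 = 4^2 + 4; at 5: 5^2 + 5 = 30; next = 29
base 5: 29 = 5^2 + 4; at 6: 6^2 + 4 = 40; next = 39
base 6: 39 = 6^2 + 3; at 7: 7^2 + 3 = 52; next = 51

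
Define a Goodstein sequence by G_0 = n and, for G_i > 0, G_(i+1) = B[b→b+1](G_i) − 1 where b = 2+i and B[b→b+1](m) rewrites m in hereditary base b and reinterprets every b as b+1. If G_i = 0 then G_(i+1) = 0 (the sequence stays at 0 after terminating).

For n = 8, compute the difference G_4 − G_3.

i=0: 8 = 2^(2 + 1) (b=2); 2→3: 3^(3 + 1) = 81; 81−1 = 80
i=1: 80 = 2·3^3 + 2·3^2 + 2·3 + 2 (b=3); 3→4: 2·4^4 + 2·4^2 + 2·4 + 2 = 554; 554−1 = 553
i=2: 553 = 2·4^4 + 2·4^2 + 2·4 + 1 (b=4); 4→5: 2·5^5 + 2·5^2 + 2·5 + 1 = 6311; 6311−1 = 6310
i=3: 6310 = 2·5^5 + 2·5^2 + 2·5 (b=5); 5→6: 2·6^6 + 2·6^2 + 2·6 = 93396; 93396−1 = 93395

87085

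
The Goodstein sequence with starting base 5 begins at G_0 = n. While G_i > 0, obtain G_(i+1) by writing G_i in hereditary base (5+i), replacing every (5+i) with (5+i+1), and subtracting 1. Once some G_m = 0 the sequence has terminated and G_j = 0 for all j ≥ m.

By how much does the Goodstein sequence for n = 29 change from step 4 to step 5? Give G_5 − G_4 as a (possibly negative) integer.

18

G_0=29  [base 5] 5^2 + 4  →[5↦6]→  6^2 + 4 = 40  −1 ⇒ G_1=39
G_1=39  [base 6] 6^2 + 3  →[6↦7]→  7^2 + 3 = 52  −1 ⇒ G_2=51
G_2=51  [base 7] 7^2 + 2  →[7↦8]→  8^2 + 2 = 66  −1 ⇒ G_3=65
G_3=65  [base 8] 8^2 + 1  →[8↦9]→  9^2 + 1 = 82  −1 ⇒ G_4=81
G_4=81  [base 9] 9^2  →[9↦10]→  10^2 = 100  −1 ⇒ G_5=99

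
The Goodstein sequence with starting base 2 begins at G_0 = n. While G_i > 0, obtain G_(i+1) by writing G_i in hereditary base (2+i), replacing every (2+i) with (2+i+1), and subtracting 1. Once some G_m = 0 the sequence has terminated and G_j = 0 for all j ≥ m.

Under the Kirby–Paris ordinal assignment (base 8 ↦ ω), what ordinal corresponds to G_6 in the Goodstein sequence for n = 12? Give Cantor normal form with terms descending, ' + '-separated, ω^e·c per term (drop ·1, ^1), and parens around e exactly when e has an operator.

G_0=12  [base 2] 2^(2 + 1) + 2^2  →[2↦3]→  3^(3 + 1) + 3^3 = 108  −1 ⇒ G_1=107
G_1=107  [base 3] 3^(3 + 1) + 2·3^2 + 2·3 + 2  →[3↦4]→  4^(4 + 1) + 2·4^2 + 2·4 + 2 = 1066  −1 ⇒ G_2=1065
G_2=1065  [base 4] 4^(4 + 1) + 2·4^2 + 2·4 + 1  →[4↦5]→  5^(5 + 1) + 2·5^2 + 2·5 + 1 = 15686  −1 ⇒ G_3=15685
G_3=15685  [base 5] 5^(5 + 1) + 2·5^2 + 2·5  →[5↦6]→  6^(6 + 1) + 2·6^2 + 2·6 = 280020  −1 ⇒ G_4=280019
G_4=280019  [base 6] 6^(6 + 1) + 2·6^2 + 6 + 5  →[6↦7]→  7^(7 + 1) + 2·7^2 + 7 + 5 = 5764911  −1 ⇒ G_5=5764910
G_5=5764910  [base 7] 7^(7 + 1) + 2·7^2 + 7 + 4  →[7↦8]→  8^(8 + 1) + 2·8^2 + 8 + 4 = 134217868  −1 ⇒ G_6=134217867

ω^(ω + 1) + ω^2·2 + ω + 3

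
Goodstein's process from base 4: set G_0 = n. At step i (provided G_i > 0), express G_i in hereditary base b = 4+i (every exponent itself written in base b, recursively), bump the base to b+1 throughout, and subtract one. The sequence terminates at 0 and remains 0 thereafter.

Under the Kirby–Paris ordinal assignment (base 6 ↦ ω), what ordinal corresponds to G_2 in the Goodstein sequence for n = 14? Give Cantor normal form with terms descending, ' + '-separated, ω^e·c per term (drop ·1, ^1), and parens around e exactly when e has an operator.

base 4: 14 = 3·4 + 2; at 5: 3·5 + 2 = 17; next = 16
base 5: 16 = 3·5 + 1; at 6: 3·6 + 1 = 19; next = 18
base 6: 18 = 3·6; at 7: 3·7 = 21; next = 20

ω·3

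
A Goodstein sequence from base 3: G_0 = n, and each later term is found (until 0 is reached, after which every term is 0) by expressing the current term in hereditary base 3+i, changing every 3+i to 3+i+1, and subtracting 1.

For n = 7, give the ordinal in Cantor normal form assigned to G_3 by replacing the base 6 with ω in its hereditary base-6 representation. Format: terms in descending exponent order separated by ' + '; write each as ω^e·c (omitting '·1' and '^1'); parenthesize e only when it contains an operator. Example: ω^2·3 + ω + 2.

base 3: 7 = 2·3 + 1; at 4: 2·4 + 1 = 9; next = 8
base 4: 8 = 2·4; at 5: 2·5 = 10; next = 9
base 5: 9 = 5 + 4; at 6: 6 + 4 = 10; next = 9
base 6: 9 = 6 + 3; at 7: 7 + 3 = 10; next = 9

ω + 3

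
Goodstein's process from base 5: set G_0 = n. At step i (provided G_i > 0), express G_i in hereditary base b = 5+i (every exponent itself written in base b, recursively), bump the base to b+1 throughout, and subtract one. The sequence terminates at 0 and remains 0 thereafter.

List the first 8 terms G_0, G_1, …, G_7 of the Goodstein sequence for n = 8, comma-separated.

8, 8, 8, 8, 8, 7, 6, 5

[0] 8 ≡ 5 + 3 (base 5). Lift 6: 9. −1: 8.
[1] 8 ≡ 6 + 2 (base 6). Lift 7: 9. −1: 8.
[2] 8 ≡ 7 + 1 (base 7). Lift 8: 9. −1: 8.
[3] 8 ≡ 8 (base 8). Lift 9: 9. −1: 8.
[4] 8 ≡ 8 (base 9). Lift 10: 8. −1: 7.
[5] 7 ≡ 7 (base 10). Lift 11: 7. −1: 6.
[6] 6 ≡ 6 (base 11). Lift 12: 6. −1: 5.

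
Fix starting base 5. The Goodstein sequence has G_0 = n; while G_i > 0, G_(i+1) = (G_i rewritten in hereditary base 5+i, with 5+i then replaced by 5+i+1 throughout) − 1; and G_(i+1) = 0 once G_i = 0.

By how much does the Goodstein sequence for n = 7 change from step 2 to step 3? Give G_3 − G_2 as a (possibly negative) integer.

base 5: 7 = 5 + 2; at 6: 6 + 2 = 8; next = 7
base 6: 7 = 6 + 1; at 7: 7 + 1 = 8; next = 7
base 7: 7 = 7; at 8: 8 = 8; next = 7

0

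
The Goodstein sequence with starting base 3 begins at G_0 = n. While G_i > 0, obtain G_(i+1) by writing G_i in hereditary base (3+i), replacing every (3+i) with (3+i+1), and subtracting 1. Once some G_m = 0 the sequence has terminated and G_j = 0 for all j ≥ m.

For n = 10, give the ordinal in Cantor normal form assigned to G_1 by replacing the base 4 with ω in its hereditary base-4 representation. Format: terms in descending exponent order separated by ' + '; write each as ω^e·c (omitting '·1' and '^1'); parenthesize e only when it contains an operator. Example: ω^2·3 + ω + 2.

ω^2

[0] 10 ≡ 3^2 + 1 (base 3). Lift 4: 17. −1: 16.
[1] 16 ≡ 4^2 (base 4). Lift 5: 25. −1: 24.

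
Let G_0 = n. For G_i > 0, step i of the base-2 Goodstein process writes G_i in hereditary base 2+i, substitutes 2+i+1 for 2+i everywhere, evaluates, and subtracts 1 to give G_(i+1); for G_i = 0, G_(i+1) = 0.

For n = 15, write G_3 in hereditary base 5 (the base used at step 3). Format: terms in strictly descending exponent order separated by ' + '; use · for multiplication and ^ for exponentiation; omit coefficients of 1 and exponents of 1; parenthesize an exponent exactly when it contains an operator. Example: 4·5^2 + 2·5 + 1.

step 0: 15 = 2^(2 + 1) + 2^2 + 2 + 1; sub 3 for 2: 3^(3 + 1) + 3^3 + 3 + 1; = 112; G_1 = 112−1 = 111
step 1: 111 = 3^(3 + 1) + 3^3 + 3; sub 4 for 3: 4^(4 + 1) + 4^4 + 4; = 1284; G_2 = 1284−1 = 1283
step 2: 1283 = 4^(4 + 1) + 4^4 + 3; sub 5 for 4: 5^(5 + 1) + 5^5 + 3; = 18753; G_3 = 18753−1 = 18752

5^(5 + 1) + 5^5 + 2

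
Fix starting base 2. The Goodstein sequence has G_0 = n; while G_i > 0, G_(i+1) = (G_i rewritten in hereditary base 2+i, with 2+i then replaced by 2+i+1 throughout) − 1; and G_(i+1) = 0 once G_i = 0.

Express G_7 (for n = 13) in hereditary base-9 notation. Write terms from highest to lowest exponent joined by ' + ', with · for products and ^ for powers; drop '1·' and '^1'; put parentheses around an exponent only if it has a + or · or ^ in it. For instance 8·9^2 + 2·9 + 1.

9^(9 + 1) + 3·9^3 + 3·9^2 + 2·9 + 6

G_0=13  [base 2] 2^(2 + 1) + 2^2 + 1  →[2↦3]→  3^(3 + 1) + 3^3 + 1 = 109  −1 ⇒ G_1=108
G_1=108  [base 3] 3^(3 + 1) + 3^3  →[3↦4]→  4^(4 + 1) + 4^4 = 1280  −1 ⇒ G_2=1279
G_2=1279  [base 4] 4^(4 + 1) + 3·4^3 + 3·4^2 + 3·4 + 3  →[4↦5]→  5^(5 + 1) + 3·5^3 + 3·5^2 + 3·5 + 3 = 16093  −1 ⇒ G_3=16092
G_3=16092  [base 5] 5^(5 + 1) + 3·5^3 + 3·5^2 + 3·5 + 2  →[5↦6]→  6^(6 + 1) + 3·6^3 + 3·6^2 + 3·6 + 2 = 280712  −1 ⇒ G_4=280711
G_4=280711  [base 6] 6^(6 + 1) + 3·6^3 + 3·6^2 + 3·6 + 1  →[6↦7]→  7^(7 + 1) + 3·7^3 + 3·7^2 + 3·7 + 1 = 5765999  −1 ⇒ G_5=5765998
G_5=5765998  [base 7] 7^(7 + 1) + 3·7^3 + 3·7^2 + 3·7  →[7↦8]→  8^(8 + 1) + 3·8^3 + 3·8^2 + 3·8 = 134219480  −1 ⇒ G_6=134219479
G_6=134219479  [base 8] 8^(8 + 1) + 3·8^3 + 3·8^2 + 2·8 + 7  →[8↦9]→  9^(9 + 1) + 3·9^3 + 3·9^2 + 2·9 + 7 = 3486786856  −1 ⇒ G_7=3486786855
G_7=3486786855  [base 9] 9^(9 + 1) + 3·9^3 + 3·9^2 + 2·9 + 6  →[9↦10]→  10^(10 + 1) + 3·10^3 + 3·10^2 + 2·10 + 6 = 100000003326  −1 ⇒ G_8=100000003325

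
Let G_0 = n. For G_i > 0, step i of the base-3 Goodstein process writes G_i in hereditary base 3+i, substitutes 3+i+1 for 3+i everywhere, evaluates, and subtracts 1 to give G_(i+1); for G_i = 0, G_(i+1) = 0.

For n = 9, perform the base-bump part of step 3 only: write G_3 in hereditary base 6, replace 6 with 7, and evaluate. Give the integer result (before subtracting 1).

G_0 = 9. HB_3(9) = 3^2. Bump = 16. G_1 = 15.
G_1 = 15. HB_4(15) = 3·4 + 3. Bump = 18. G_2 = 17.
G_2 = 17. HB_5(17) = 3·5 + 2. Bump = 20. G_3 = 19.

22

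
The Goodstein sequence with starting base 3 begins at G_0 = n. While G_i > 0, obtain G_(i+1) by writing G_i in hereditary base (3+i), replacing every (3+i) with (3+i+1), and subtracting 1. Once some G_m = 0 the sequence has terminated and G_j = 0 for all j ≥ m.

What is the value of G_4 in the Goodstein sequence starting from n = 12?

49

12 —HB3→ 3^2 + 3 —bump→ 4^2 + 4 = 20 —(−1)→ 19
19 —HB4→ 4^2 + 3 —bump→ 5^2 + 3 = 28 —(−1)→ 27
27 —HB5→ 5^2 + 2 —bump→ 6^2 + 2 = 38 —(−1)→ 37
37 —HB6→ 6^2 + 1 —bump→ 7^2 + 1 = 50 —(−1)→ 49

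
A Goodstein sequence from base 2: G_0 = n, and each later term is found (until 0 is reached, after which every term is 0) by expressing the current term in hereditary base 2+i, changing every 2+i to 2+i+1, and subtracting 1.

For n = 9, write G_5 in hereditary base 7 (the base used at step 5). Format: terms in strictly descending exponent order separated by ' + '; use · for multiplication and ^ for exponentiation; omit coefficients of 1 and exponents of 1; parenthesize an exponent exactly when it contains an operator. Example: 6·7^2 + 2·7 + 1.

base 2: 9 = 2^(2 + 1) + 1; at 3: 3^(3 + 1) + 1 = 82; next = 81
base 3: 81 = 3^(3 + 1); at 4: 4^(4 + 1) = 1024; next = 1023
base 4: 1023 = 3·4^4 + 3·4^3 + 3·4^2 + 3·4 + 3; at 5: 3·5^5 + 3·5^3 + 3·5^2 + 3·5 + 3 = 9843; next = 9842
base 5: 9842 = 3·5^5 + 3·5^3 + 3·5^2 + 3·5 + 2; at 6: 3·6^6 + 3·6^3 + 3·6^2 + 3·6 + 2 = 140744; next = 140743
base 6: 140743 = 3·6^6 + 3·6^3 + 3·6^2 + 3·6 + 1; at 7: 3·7^7 + 3·7^3 + 3·7^2 + 3·7 + 1 = 2471827; next = 2471826
base 7: 2471826 = 3·7^7 + 3·7^3 + 3·7^2 + 3·7; at 8: 3·8^8 + 3·8^3 + 3·8^2 + 3·8 = 50333400; next = 50333399

3·7^7 + 3·7^3 + 3·7^2 + 3·7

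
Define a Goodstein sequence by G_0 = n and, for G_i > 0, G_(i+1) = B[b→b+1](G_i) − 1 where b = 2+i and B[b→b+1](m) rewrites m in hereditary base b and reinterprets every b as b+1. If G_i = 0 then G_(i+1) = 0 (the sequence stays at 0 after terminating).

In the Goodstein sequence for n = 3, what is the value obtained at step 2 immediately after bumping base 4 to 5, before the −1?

3

step 0: 3 = 2 + 1; sub 3 for 2: 3 + 1; = 4; G_1 = 4−1 = 3
step 1: 3 = 3; sub 4 for 3: 4; = 4; G_2 = 4−1 = 3
step 2: 3 = 3; sub 5 for 4: 3; = 3; G_3 = 3−1 = 2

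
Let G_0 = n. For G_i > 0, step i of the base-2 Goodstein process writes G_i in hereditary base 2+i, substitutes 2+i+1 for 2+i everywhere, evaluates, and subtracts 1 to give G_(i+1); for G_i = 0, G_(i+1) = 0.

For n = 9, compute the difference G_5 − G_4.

2331083

G_0=9  [base 2] 2^(2 + 1) + 1  →[2↦3]→  3^(3 + 1) + 1 = 82  −1 ⇒ G_1=81
G_1=81  [base 3] 3^(3 + 1)  →[3↦4]→  4^(4 + 1) = 1024  −1 ⇒ G_2=1023
G_2=1023  [base 4] 3·4^4 + 3·4^3 + 3·4^2 + 3·4 + 3  →[4↦5]→  3·5^5 + 3·5^3 + 3·5^2 + 3·5 + 3 = 9843  −1 ⇒ G_3=9842
G_3=9842  [base 5] 3·5^5 + 3·5^3 + 3·5^2 + 3·5 + 2  →[5↦6]→  3·6^6 + 3·6^3 + 3·6^2 + 3·6 + 2 = 140744  −1 ⇒ G_4=140743
G_4=140743  [base 6] 3·6^6 + 3·6^3 + 3·6^2 + 3·6 + 1  →[6↦7]→  3·7^7 + 3·7^3 + 3·7^2 + 3·7 + 1 = 2471827  −1 ⇒ G_5=2471826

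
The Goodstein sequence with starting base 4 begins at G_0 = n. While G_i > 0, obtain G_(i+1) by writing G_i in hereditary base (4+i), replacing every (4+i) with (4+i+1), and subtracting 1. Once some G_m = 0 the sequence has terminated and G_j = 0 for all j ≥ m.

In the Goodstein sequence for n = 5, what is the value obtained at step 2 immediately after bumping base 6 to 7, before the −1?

5

G_0 = 5. HB_4(5) = 4 + 1. Bump = 6. G_1 = 5.
G_1 = 5. HB_5(5) = 5. Bump = 6. G_2 = 5.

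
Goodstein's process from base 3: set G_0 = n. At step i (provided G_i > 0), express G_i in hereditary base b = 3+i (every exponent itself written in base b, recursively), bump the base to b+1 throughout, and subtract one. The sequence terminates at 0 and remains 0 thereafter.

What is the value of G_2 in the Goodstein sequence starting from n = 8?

step 0: 8 = 2·3 + 2; sub 4 for 3: 2·4 + 2; = 10; G_1 = 10−1 = 9
step 1: 9 = 2·4 + 1; sub 5 for 4: 2·5 + 1; = 11; G_2 = 11−1 = 10
step 2: 10 = 2·5; sub 6 for 5: 2·6; = 12; G_3 = 12−1 = 11

10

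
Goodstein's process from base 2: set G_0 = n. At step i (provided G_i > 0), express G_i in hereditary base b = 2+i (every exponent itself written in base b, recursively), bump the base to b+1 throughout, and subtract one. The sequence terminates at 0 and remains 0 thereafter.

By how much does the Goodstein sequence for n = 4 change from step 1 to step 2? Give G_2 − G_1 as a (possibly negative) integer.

step 0: 4 = 2^2; sub 3 for 2: 3^3; = 27; G_1 = 27−1 = 26
step 1: 26 = 2·3^2 + 2·3 + 2; sub 4 for 3: 2·4^2 + 2·4 + 2; = 42; G_2 = 42−1 = 41

15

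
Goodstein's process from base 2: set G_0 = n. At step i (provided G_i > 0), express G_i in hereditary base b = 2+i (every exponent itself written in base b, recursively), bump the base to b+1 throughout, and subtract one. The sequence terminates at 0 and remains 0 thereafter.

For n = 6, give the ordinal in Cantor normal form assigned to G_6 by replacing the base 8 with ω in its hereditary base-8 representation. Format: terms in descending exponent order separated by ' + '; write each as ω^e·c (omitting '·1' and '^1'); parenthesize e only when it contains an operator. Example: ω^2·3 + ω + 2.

G_0 = 6. HB_2(6) = 2^2 + 2. Bump = 30. G_1 = 29.
G_1 = 29. HB_3(29) = 3^3 + 2. Bump = 258. G_2 = 257.
G_2 = 257. HB_4(257) = 4^4 + 1. Bump = 3126. G_3 = 3125.
G_3 = 3125. HB_5(3125) = 5^5. Bump = 46656. G_4 = 46655.
G_4 = 46655. HB_6(46655) = 5·6^5 + 5·6^4 + 5·6^3 + 5·6^2 + 5·6 + 5. Bump = 98040. G_5 = 98039.
G_5 = 98039. HB_7(98039) = 5·7^5 + 5·7^4 + 5·7^3 + 5·7^2 + 5·7 + 4. Bump = 187244. G_6 = 187243.
G_6 = 187243. HB_8(187243) = 5·8^5 + 5·8^4 + 5·8^3 + 5·8^2 + 5·8 + 3. Bump = 332148. G_7 = 332147.

ω^5·5 + ω^4·5 + ω^3·5 + ω^2·5 + ω·5 + 3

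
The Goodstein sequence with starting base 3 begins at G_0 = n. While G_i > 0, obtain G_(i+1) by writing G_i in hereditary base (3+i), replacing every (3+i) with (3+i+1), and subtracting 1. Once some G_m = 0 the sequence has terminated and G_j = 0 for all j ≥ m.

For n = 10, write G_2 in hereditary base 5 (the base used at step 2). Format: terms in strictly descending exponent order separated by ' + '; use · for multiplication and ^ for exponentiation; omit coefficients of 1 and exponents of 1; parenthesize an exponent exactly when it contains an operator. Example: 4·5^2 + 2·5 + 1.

G_0 = 10. HB_3(10) = 3^2 + 1. Bump = 17. G_1 = 16.
G_1 = 16. HB_4(16) = 4^2. Bump = 25. G_2 = 24.
G_2 = 24. HB_5(24) = 4·5 + 4. Bump = 28. G_3 = 27.

4·5 + 4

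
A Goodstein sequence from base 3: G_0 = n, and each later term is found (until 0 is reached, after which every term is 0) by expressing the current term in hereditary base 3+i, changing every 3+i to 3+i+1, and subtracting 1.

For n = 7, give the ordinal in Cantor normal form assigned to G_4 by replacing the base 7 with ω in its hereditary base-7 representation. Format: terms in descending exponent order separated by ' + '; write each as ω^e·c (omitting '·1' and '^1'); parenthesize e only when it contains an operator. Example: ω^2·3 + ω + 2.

ω + 2

G_0 = 7. HB_3(7) = 2·3 + 1. Bump = 9. G_1 = 8.
G_1 = 8. HB_4(8) = 2·4. Bump = 10. G_2 = 9.
G_2 = 9. HB_5(9) = 5 + 4. Bump = 10. G_3 = 9.
G_3 = 9. HB_6(9) = 6 + 3. Bump = 10. G_4 = 9.
G_4 = 9. HB_7(9) = 7 + 2. Bump = 10. G_5 = 9.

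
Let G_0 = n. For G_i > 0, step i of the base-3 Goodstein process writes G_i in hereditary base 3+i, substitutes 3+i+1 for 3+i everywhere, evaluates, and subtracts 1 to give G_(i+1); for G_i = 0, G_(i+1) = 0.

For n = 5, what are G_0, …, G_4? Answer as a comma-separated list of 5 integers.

G_0=5  [base 3] 3 + 2  →[3↦4]→  4 + 2 = 6  −1 ⇒ G_1=5
G_1=5  [base 4] 4 + 1  →[4↦5]→  5 + 1 = 6  −1 ⇒ G_2=5
G_2=5  [base 5] 5  →[5↦6]→  6 = 6  −1 ⇒ G_3=5
G_3=5  [base 6] 5  →[6↦7]→  5 = 5  −1 ⇒ G_4=4

5, 5, 5, 5, 4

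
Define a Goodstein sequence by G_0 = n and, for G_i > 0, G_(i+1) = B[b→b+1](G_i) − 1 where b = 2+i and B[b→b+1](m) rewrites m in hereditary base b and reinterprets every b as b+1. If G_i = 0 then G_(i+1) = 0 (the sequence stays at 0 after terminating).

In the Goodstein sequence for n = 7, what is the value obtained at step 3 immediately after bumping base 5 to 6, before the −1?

G_0=7  [base 2] 2^2 + 2 + 1  →[2↦3]→  3^3 + 3 + 1 = 31  −1 ⇒ G_1=30
G_1=30  [base 3] 3^3 + 3  →[3↦4]→  4^4 + 4 = 260  −1 ⇒ G_2=259
G_2=259  [base 4] 4^4 + 3  →[4↦5]→  5^5 + 3 = 3128  −1 ⇒ G_3=3127
G_3=3127  [base 5] 5^5 + 2  →[5↦6]→  6^6 + 2 = 46658  −1 ⇒ G_4=46657

46658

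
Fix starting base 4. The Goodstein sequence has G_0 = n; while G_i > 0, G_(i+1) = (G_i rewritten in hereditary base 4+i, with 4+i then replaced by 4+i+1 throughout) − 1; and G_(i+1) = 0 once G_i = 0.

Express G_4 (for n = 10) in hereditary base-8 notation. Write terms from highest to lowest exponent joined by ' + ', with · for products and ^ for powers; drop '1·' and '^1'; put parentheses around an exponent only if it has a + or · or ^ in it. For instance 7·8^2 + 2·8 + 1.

8 + 5

G_0=10  [base 4] 2·4 + 2  →[4↦5]→  2·5 + 2 = 12  −1 ⇒ G_1=11
G_1=11  [base 5] 2·5 + 1  →[5↦6]→  2·6 + 1 = 13  −1 ⇒ G_2=12
G_2=12  [base 6] 2·6  →[6↦7]→  2·7 = 14  −1 ⇒ G_3=13
G_3=13  [base 7] 7 + 6  →[7↦8]→  8 + 6 = 14  −1 ⇒ G_4=13
G_4=13  [base 8] 8 + 5  →[8↦9]→  9 + 5 = 14  −1 ⇒ G_5=13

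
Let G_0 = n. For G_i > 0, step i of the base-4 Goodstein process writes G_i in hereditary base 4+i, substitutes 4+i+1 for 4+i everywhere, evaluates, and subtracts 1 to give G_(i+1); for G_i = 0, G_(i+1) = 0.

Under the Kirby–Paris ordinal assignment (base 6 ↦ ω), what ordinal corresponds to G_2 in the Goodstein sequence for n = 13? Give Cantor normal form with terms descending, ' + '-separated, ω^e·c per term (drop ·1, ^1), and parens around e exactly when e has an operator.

G_0 = 13. HB_4(13) = 3·4 + 1. Bump = 16. G_1 = 15.
G_1 = 15. HB_5(15) = 3·5. Bump = 18. G_2 = 17.
G_2 = 17. HB_6(17) = 2·6 + 5. Bump = 19. G_3 = 18.

ω·2 + 5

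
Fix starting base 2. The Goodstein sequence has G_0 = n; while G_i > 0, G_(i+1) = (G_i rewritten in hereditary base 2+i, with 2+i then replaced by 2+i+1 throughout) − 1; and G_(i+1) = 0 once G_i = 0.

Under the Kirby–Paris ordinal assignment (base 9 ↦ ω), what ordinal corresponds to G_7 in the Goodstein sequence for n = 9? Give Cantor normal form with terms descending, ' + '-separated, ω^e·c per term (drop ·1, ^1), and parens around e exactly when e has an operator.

step 0: 9 = 2^(2 + 1) + 1; sub 3 for 2: 3^(3 + 1) + 1; = 82; G_1 = 82−1 = 81
step 1: 81 = 3^(3 + 1); sub 4 for 3: 4^(4 + 1); = 1024; G_2 = 1024−1 = 1023
step 2: 1023 = 3·4^4 + 3·4^3 + 3·4^2 + 3·4 + 3; sub 5 for 4: 3·5^5 + 3·5^3 + 3·5^2 + 3·5 + 3; = 9843; G_3 = 9843−1 = 9842
step 3: 9842 = 3·5^5 + 3·5^3 + 3·5^2 + 3·5 + 2; sub 6 for 5: 3·6^6 + 3·6^3 + 3·6^2 + 3·6 + 2; = 140744; G_4 = 140744−1 = 140743
step 4: 140743 = 3·6^6 + 3·6^3 + 3·6^2 + 3·6 + 1; sub 7 for 6: 3·7^7 + 3·7^3 + 3·7^2 + 3·7 + 1; = 2471827; G_5 = 2471827−1 = 2471826
step 5: 2471826 = 3·7^7 + 3·7^3 + 3·7^2 + 3·7; sub 8 for 7: 3·8^8 + 3·8^3 + 3·8^2 + 3·8; = 50333400; G_6 = 50333400−1 = 50333399
step 6: 50333399 = 3·8^8 + 3·8^3 + 3·8^2 + 2·8 + 7; sub 9 for 8: 3·9^9 + 3·9^3 + 3·9^2 + 2·9 + 7; = 1162263922; G_7 = 1162263922−1 = 1162263921
step 7: 1162263921 = 3·9^9 + 3·9^3 + 3·9^2 + 2·9 + 6; sub 10 for 9: 3·10^10 + 3·10^3 + 3·10^2 + 2·10 + 6; = 30000003326; G_8 = 30000003326−1 = 30000003325

ω^ω·3 + ω^3·3 + ω^2·3 + ω·2 + 6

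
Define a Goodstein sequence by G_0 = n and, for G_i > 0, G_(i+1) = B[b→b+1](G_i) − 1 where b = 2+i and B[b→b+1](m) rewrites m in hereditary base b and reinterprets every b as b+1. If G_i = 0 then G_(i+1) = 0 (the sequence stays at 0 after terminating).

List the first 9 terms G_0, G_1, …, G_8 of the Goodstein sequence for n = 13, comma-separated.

13, 108, 1279, 16092, 280711, 5765998, 134219479, 3486786855, 100000003325

G_0 = 13. HB_2(13) = 2^(2 + 1) + 2^2 + 1. Bump = 109. G_1 = 108.
G_1 = 108. HB_3(108) = 3^(3 + 1) + 3^3. Bump = 1280. G_2 = 1279.
G_2 = 1279. HB_4(1279) = 4^(4 + 1) + 3·4^3 + 3·4^2 + 3·4 + 3. Bump = 16093. G_3 = 16092.
G_3 = 16092. HB_5(16092) = 5^(5 + 1) + 3·5^3 + 3·5^2 + 3·5 + 2. Bump = 280712. G_4 = 280711.
G_4 = 280711. HB_6(280711) = 6^(6 + 1) + 3·6^3 + 3·6^2 + 3·6 + 1. Bump = 5765999. G_5 = 5765998.
G_5 = 5765998. HB_7(5765998) = 7^(7 + 1) + 3·7^3 + 3·7^2 + 3·7. Bump = 134219480. G_6 = 134219479.
G_6 = 134219479. HB_8(134219479) = 8^(8 + 1) + 3·8^3 + 3·8^2 + 2·8 + 7. Bump = 3486786856. G_7 = 3486786855.
G_7 = 3486786855. HB_9(3486786855) = 9^(9 + 1) + 3·9^3 + 3·9^2 + 2·9 + 6. Bump = 100000003326. G_8 = 100000003325.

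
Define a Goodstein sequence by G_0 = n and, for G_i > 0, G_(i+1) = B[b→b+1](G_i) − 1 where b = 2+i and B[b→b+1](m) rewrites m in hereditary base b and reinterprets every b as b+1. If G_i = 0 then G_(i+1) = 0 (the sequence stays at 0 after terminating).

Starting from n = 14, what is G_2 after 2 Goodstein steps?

1281

G_0=14  [base 2] 2^(2 + 1) + 2^2 + 2  →[2↦3]→  3^(3 + 1) + 3^3 + 3 = 111  −1 ⇒ G_1=110
G_1=110  [base 3] 3^(3 + 1) + 3^3 + 2  →[3↦4]→  4^(4 + 1) + 4^4 + 2 = 1282  −1 ⇒ G_2=1281
G_2=1281  [base 4] 4^(4 + 1) + 4^4 + 1  →[4↦5]→  5^(5 + 1) + 5^5 + 1 = 18751  −1 ⇒ G_3=18750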